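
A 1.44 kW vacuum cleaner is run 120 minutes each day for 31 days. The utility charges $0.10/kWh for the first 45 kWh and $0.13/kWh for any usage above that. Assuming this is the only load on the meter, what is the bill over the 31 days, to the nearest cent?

Runtime = 120 min × 31 = 3720 min = 62 h
Energy = 1.44 kW × 62 h = 89.28 kWh
Tier 1 (0–45 kWh): 45 × $0.10 = $4.5
Above 45 kWh: 44.28 × $0.13 = $5.7564
Bill = $10.26

$10.26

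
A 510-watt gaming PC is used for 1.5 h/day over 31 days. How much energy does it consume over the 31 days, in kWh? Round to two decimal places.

23.72 kWh

Runtime = 1.5 h/day × 31 days = 46.5 h
Energy = 0.51 kW × 46.5 h = 23.715 kWh ≈ 23.72 kWh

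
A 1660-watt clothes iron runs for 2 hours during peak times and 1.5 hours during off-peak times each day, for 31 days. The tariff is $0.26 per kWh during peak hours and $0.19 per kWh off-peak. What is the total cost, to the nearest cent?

Peak energy = 1.66 kW × 2 h × 31 = 102.92 kWh
Off-peak energy = 1.66 kW × 1.5 h × 31 = 77.19 kWh
Cost = 102.92 × $0.26 + 77.19 × $0.19 = $26.7592 + $14.6661 = $41.43

$41.43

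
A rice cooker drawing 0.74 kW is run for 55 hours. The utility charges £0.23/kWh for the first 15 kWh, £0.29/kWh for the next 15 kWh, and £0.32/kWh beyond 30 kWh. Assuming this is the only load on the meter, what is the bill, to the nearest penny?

£11.22

Energy = 0.74 kW × 55 h = 40.7 kWh
Tier 1 (0–15 kWh): 15 × £0.23 = £3.45
Tier 2 (15–30 kWh): 15 × £0.29 = £4.35
Above 30 kWh: 10.7 × £0.32 = £3.424
Bill = £11.22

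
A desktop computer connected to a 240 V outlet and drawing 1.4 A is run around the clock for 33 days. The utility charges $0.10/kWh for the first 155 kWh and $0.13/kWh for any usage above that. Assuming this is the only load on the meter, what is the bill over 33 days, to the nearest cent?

Power = 1.4 A × 240 V = 336 W = 0.336 kW
Runtime = 24 h × 33 = 792 h
Energy = 0.336 kW × 792 h = 266.112 kWh
Tier 1 (0–155 kWh): 155 × $0.10 = $15.5
Above 155 kWh: 111.112 × $0.13 = $14.44456
Bill = $29.94

$29.94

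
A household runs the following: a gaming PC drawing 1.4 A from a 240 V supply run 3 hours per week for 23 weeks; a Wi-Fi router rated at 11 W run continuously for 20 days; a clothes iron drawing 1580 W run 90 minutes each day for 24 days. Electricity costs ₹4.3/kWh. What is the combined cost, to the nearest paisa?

₹366.98

gaming PC: Power = 1.4 A × 240 V = 336 W = 0.336 kW
gaming PC: Runtime = 3 h/week × 23 weeks = 69 h
gaming PC: 0.336 kW × 69 h = 23.184 kWh
Wi-Fi router: Runtime = 24 h × 20 = 480 h
Wi-Fi router: 0.011 kW × 480 h = 5.28 kWh
clothes iron: Runtime = 90 min × 24 = 2160 min = 36 h
clothes iron: 1.58 kW × 36 h = 56.88 kWh
Total energy = 85.344 kWh
Cost = 85.344 × ₹4.3 = ₹366.98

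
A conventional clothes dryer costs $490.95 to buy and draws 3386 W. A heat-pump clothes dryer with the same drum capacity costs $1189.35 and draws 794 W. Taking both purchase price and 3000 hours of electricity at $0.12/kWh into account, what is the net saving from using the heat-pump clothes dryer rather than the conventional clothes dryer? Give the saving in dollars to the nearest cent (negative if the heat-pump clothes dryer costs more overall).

conventional clothes dryer: $490.95 + (3386/1000) kW × 3000 h × $0.12 = $490.95 + $1218.96 = $1709.91
heat-pump clothes dryer: $1189.35 + (794/1000) kW × 3000 h × $0.12 = $1189.35 + $285.84 = $1475.19
Saving = $1709.91 − $1475.19 = $234.72

$234.72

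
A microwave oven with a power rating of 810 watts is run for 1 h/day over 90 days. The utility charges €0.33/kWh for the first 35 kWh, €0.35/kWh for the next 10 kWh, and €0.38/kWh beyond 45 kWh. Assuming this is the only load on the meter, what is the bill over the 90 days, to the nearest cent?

€25.65

Runtime = 1 h/day × 90 days = 90 h
Energy = 0.81 kW × 90 h = 72.9 kWh
Tier 1 (0–35 kWh): 35 × €0.33 = €11.55
Tier 2 (35–45 kWh): 10 × €0.35 = €3.5
Above 45 kWh: 27.9 × €0.38 = €10.602
Bill = €25.65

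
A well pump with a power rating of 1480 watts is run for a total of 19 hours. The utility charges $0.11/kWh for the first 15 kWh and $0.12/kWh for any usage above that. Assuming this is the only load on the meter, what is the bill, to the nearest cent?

$3.22

Energy = 1.48 kW × 19 h = 28.12 kWh
Tier 1 (0–15 kWh): 15 × $0.11 = $1.65
Above 15 kWh: 13.12 × $0.12 = $1.5744
Bill = $3.22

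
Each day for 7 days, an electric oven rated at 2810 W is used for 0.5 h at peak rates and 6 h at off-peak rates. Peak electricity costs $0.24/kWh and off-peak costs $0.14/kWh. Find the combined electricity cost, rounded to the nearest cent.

$18.88

Peak energy = 2.81 kW × 0.5 h × 7 = 9.835 kWh
Off-peak energy = 2.81 kW × 6 h × 7 = 118.02 kWh
Cost = 9.835 × $0.24 + 118.02 × $0.14 = $2.3604 + $16.5228 = $18.88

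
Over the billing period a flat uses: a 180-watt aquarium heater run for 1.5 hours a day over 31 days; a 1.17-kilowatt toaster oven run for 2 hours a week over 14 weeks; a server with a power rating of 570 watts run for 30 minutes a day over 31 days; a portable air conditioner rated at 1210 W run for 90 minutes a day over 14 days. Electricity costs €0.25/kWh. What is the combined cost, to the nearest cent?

aquarium heater: Runtime = 1.5 h/day × 31 days = 46.5 h
aquarium heater: 0.18 kW × 46.5 h = 8.37 kWh
toaster oven: Runtime = 2 h/week × 14 weeks = 28 h
toaster oven: 1.17 kW × 28 h = 32.76 kWh
server: Runtime = 30 min × 31 = 930 min = 15.5 h
server: 0.57 kW × 15.5 h = 8.835 kWh
portable air conditioner: Runtime = 90 min × 14 = 1260 min = 21 h
portable air conditioner: 1.21 kW × 21 h = 25.41 kWh
Total energy = 75.375 kWh
Cost = 75.375 × €0.25 = €18.84

€18.84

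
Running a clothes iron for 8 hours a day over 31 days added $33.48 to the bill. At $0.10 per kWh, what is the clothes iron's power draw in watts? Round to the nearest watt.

Energy = $33.48 ÷ $0.10/kWh = 334.8 kWh
Runtime = 8 h/day × 31 days = 248 h
Power = 334.8 kWh ÷ 248 h = 1.35 kW = 1350 W

1350 W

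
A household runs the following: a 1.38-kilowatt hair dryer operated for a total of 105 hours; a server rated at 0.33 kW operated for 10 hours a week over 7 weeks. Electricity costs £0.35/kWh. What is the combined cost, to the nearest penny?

hair dryer: 1.38 kW × 105 h = 144.9 kWh
server: Runtime = 10 h/week × 7 weeks = 70 h
server: 0.33 kW × 70 h = 23.1 kWh
Total energy = 168 kWh
Cost = 168 × £0.35 = £58.80

£58.80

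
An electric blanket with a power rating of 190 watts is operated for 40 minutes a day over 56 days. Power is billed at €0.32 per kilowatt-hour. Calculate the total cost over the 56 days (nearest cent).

Runtime = 40 min × 56 = 2240 min = 37.333333… h
Energy = 0.19 kW × 37.333333… h = 7.093333… kWh
Cost = 7.093333… kWh × €0.32/kWh = €2.27

€2.27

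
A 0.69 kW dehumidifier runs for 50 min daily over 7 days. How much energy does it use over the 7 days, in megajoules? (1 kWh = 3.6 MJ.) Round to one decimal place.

14.5 MJ

Runtime = 50 min × 7 = 350 min = 5.833333… h
Energy = 0.69 kW × 5.833333… h = 4.025 kWh
= 4.025 × 3.6 MJ = 14.5 MJ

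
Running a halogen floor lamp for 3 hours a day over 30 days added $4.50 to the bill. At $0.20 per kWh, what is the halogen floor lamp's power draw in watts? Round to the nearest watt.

Energy = $4.50 ÷ $0.20/kWh = 22.5 kWh
Runtime = 3 h/day × 30 days = 90 h
Power = 22.5 kWh ÷ 90 h = 0.25 kW = 250 W

250 W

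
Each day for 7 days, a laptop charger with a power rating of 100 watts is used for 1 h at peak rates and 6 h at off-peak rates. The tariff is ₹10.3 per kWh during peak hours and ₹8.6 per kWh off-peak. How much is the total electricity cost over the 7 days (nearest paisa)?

Peak energy = 0.1 kW × 1 h × 7 = 0.7 kWh
Off-peak energy = 0.1 kW × 6 h × 7 = 4.2 kWh
Cost = 0.7 × ₹10.3 + 4.2 × ₹8.6 = ₹7.21 + ₹36.12 = ₹43.33

₹43.33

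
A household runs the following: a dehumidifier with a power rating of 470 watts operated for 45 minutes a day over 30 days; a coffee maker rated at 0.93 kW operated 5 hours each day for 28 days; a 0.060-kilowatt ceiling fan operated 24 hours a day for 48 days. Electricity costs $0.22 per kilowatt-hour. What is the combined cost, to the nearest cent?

$46.18

dehumidifier: Runtime = 45 min × 30 = 1350 min = 22.5 h
dehumidifier: 0.47 kW × 22.5 h = 10.575 kWh
coffee maker: Runtime = 5 h/day × 28 days = 140 h
coffee maker: 0.93 kW × 140 h = 130.2 kWh
ceiling fan: Runtime = 24 h × 48 = 1152 h
ceiling fan: 0.06 kW × 1152 h = 69.12 kWh
Total energy = 209.895 kWh
Cost = 209.895 × $0.22 = $46.18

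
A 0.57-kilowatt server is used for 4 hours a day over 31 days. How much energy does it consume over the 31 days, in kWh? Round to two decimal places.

Runtime = 4 h/day × 31 days = 124 h
Energy = 0.57 kW × 124 h = 70.68 kWh

70.68 kWh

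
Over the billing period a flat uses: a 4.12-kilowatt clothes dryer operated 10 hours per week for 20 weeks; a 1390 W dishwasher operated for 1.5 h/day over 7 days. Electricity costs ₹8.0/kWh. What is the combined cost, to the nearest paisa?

₹6708.76

clothes dryer: Runtime = 10 h/week × 20 weeks = 200 h
clothes dryer: 4.12 kW × 200 h = 824 kWh
dishwasher: Runtime = 1.5 h/day × 7 days = 10.5 h
dishwasher: 1.39 kW × 10.5 h = 14.595 kWh
Total energy = 838.595 kWh
Cost = 838.595 × ₹8.0 = ₹6708.76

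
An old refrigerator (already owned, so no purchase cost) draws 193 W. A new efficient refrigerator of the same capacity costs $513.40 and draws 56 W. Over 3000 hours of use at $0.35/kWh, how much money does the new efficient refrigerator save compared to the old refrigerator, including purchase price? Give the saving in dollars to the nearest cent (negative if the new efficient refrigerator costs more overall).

-$369.55

old refrigerator: $0.00 + (193/1000) kW × 3000 h × $0.35 = $0.00 + $202.65 = $202.65
new efficient refrigerator: $513.40 + (56/1000) kW × 3000 h × $0.35 = $513.40 + $58.8 = $572.2
Saving = $202.65 − $572.2 = −$369.55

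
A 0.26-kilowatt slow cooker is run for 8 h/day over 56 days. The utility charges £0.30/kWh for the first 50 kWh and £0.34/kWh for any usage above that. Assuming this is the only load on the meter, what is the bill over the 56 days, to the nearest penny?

£37.60

Runtime = 8 h/day × 56 days = 448 h
Energy = 0.26 kW × 448 h = 116.48 kWh
Tier 1 (0–50 kWh): 50 × £0.30 = £15
Above 50 kWh: 66.48 × £0.34 = £22.6032
Bill = £37.60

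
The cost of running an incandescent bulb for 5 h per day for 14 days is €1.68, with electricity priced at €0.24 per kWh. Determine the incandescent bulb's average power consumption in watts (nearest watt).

Energy = €1.68 ÷ €0.24/kWh = 7 kWh
Runtime = 5 h/day × 14 days = 70 h
Power = 7 kWh ÷ 70 h = 0.1 kW = 100 W

100 W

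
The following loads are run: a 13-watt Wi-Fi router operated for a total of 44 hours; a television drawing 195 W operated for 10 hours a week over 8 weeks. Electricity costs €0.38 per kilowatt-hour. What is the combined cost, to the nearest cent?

€6.15

Wi-Fi router: 0.013 kW × 44 h = 0.572 kWh
television: Runtime = 10 h/week × 8 weeks = 80 h
television: 0.195 kW × 80 h = 15.6 kWh
Total energy = 16.172 kWh
Cost = 16.172 × €0.38 = €6.15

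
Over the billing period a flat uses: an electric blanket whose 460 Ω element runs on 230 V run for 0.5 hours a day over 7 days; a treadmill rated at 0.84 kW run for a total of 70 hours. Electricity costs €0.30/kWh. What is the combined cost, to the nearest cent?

€17.76

electric blanket: Power = V²/R = 230²/460 = 115 W = 0.115 kW
electric blanket: Runtime = 0.5 h/day × 7 days = 3.5 h
electric blanket: 0.115 kW × 3.5 h = 0.4025 kWh
treadmill: 0.84 kW × 70 h = 58.8 kWh
Total energy = 59.2025 kWh
Cost = 59.2025 × €0.30 = €17.76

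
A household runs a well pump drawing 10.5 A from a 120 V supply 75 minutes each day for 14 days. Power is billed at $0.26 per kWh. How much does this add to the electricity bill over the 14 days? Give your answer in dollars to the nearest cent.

$5.73

Power = 10.5 A × 120 V = 1260 W = 1.26 kW
Runtime = 75 min × 14 = 1050 min = 17.5 h
Energy = 1.26 kW × 17.5 h = 22.05 kWh
Cost = 22.05 kWh × $0.26/kWh = $5.73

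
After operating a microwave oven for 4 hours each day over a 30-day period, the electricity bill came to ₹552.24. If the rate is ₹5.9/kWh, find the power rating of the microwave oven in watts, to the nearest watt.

Energy = ₹552.24 ÷ ₹5.9/kWh = 93.6 kWh
Runtime = 4 h/day × 30 days = 120 h
Power = 93.6 kWh ÷ 120 h = 0.78 kW = 780 W

780 W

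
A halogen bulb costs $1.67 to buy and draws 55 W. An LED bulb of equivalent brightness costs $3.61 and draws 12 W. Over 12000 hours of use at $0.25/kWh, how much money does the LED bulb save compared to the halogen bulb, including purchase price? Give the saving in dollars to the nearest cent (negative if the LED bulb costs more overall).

halogen bulb: $1.67 + (55/1000) kW × 12000 h × $0.25 = $1.67 + $165 = $166.67
LED bulb: $3.61 + (12/1000) kW × 12000 h × $0.25 = $3.61 + $36 = $39.61
Saving = $166.67 − $39.61 = $127.06

$127.06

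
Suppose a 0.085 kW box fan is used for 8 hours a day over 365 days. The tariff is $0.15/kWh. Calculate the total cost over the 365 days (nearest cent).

$37.23

Runtime = 8 h/day × 365 days = 2920 h
Energy = 0.085 kW × 2920 h = 248.2 kWh
Cost = 248.2 kWh × $0.15/kWh = $37.23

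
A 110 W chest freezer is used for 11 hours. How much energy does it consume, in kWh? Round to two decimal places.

Energy = 0.11 kW × 11 h = 1.21 kWh

1.21 kWh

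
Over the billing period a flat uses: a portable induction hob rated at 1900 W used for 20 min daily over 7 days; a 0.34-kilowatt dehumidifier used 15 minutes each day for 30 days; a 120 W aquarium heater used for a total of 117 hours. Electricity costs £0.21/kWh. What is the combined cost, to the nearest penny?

portable induction hob: Runtime = 20 min × 7 = 140 min = 2.333333… h
portable induction hob: 1.9 kW × 2.333333… h = 4.433333… kWh
dehumidifier: Runtime = 15 min × 30 = 450 min = 7.5 h
dehumidifier: 0.34 kW × 7.5 h = 2.55 kWh
aquarium heater: 0.12 kW × 117 h = 14.04 kWh
Total energy = 21.023333… kWh
Cost = 21.023333… × £0.21 = £4.41

£4.41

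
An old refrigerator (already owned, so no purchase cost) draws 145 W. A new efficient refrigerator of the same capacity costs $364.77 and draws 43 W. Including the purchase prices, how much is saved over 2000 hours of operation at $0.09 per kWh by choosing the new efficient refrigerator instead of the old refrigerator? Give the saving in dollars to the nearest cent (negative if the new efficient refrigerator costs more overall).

old refrigerator: $0.00 + (145/1000) kW × 2000 h × $0.09 = $0.00 + $26.1 = $26.1
new efficient refrigerator: $364.77 + (43/1000) kW × 2000 h × $0.09 = $364.77 + $7.74 = $372.51
Saving = $26.1 − $372.51 = −$346.41

-$346.41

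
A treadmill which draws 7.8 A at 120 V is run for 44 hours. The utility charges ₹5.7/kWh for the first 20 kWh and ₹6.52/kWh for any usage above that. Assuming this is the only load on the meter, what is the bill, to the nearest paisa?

Power = 7.8 A × 120 V = 936 W = 0.936 kW
Energy = 0.936 kW × 44 h = 41.184 kWh
Tier 1 (0–20 kWh): 20 × ₹5.7 = ₹114
Above 20 kWh: 21.184 × ₹6.52 = ₹138.11968
Bill = ₹252.12

₹252.12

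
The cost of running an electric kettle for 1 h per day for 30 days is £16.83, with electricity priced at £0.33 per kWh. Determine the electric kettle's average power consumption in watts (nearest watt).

1700 W

Energy = £16.83 ÷ £0.33/kWh = 51 kWh
Runtime = 1 h/day × 30 days = 30 h
Power = 51 kWh ÷ 30 h = 1.7 kW = 1700 W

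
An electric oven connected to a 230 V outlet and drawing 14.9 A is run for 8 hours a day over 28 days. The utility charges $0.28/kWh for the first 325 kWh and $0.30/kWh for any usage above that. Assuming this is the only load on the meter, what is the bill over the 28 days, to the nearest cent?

Power = 14.9 A × 230 V = 3427 W = 3.427 kW
Runtime = 8 h/day × 28 days = 224 h
Energy = 3.427 kW × 224 h = 767.648 kWh
Tier 1 (0–325 kWh): 325 × $0.28 = $91
Above 325 kWh: 442.648 × $0.30 = $132.7944
Bill = $223.79

$223.79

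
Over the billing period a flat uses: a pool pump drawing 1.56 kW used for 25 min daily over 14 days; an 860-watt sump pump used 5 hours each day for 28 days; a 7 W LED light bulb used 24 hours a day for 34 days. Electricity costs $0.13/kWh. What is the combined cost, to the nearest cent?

$17.58

pool pump: Runtime = 25 min × 14 = 350 min = 5.833333… h
pool pump: 1.56 kW × 5.833333… h = 9.1 kWh
sump pump: Runtime = 5 h/day × 28 days = 140 h
sump pump: 0.86 kW × 140 h = 120.4 kWh
LED light bulb: Runtime = 24 h × 34 = 816 h
LED light bulb: 0.007 kW × 816 h = 5.712 kWh
Total energy = 135.212 kWh
Cost = 135.212 × $0.13 = $17.58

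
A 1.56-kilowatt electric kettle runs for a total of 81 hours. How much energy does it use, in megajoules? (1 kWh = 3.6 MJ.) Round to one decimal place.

454.9 MJ

Energy = 1.56 kW × 81 h = 126.36 kWh
= 126.36 × 3.6 MJ = 454.9 MJ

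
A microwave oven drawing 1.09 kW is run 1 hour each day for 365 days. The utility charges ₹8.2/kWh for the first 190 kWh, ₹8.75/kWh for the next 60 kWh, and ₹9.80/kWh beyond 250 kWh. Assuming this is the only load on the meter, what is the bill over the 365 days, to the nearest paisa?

₹3531.93

Runtime = 1 h/day × 365 days = 365 h
Energy = 1.09 kW × 365 h = 397.85 kWh
Tier 1 (0–190 kWh): 190 × ₹8.2 = ₹1558
Tier 2 (190–250 kWh): 60 × ₹8.75 = ₹525
Above 250 kWh: 147.85 × ₹9.80 = ₹1448.93
Bill = ₹3531.93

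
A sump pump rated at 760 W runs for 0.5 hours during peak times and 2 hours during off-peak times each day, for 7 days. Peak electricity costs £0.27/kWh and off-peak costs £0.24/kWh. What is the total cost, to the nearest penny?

£3.27

Peak energy = 0.76 kW × 0.5 h × 7 = 2.66 kWh
Off-peak energy = 0.76 kW × 2 h × 7 = 10.64 kWh
Cost = 2.66 × £0.27 + 10.64 × £0.24 = £0.7182 + £2.5536 = £3.27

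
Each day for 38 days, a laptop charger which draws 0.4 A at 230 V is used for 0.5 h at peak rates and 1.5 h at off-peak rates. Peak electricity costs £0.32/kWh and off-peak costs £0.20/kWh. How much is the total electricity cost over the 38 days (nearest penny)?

£1.61

Power = 0.4 A × 230 V = 92 W = 0.092 kW
Peak energy = 0.092 kW × 0.5 h × 38 = 1.748 kWh
Off-peak energy = 0.092 kW × 1.5 h × 38 = 5.244 kWh
Cost = 1.748 × £0.32 + 5.244 × £0.20 = £0.55936 + £1.0488 = £1.61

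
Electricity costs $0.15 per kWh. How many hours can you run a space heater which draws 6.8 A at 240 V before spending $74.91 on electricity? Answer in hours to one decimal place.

306.0 h

Power = 6.8 A × 240 V = 1632 W = 1.632 kW
Energy available = $74.91 ÷ $0.15/kWh = 499.4 kWh
Hours = 499.4 kWh ÷ 1.632 kW = 306.0 h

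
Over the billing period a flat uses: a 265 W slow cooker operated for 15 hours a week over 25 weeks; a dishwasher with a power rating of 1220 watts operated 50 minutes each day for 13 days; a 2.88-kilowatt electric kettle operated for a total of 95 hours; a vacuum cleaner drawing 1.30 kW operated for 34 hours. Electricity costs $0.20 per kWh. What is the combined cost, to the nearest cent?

slow cooker: Runtime = 15 h/week × 25 weeks = 375 h
slow cooker: 0.265 kW × 375 h = 99.375 kWh
dishwasher: Runtime = 50 min × 13 = 650 min = 10.833333… h
dishwasher: 1.22 kW × 10.833333… h = 13.216666… kWh
electric kettle: 2.88 kW × 95 h = 273.6 kWh
vacuum cleaner: 1.3 kW × 34 h = 44.2 kWh
Total energy = 430.391666… kWh
Cost = 430.391666… × $0.20 = $86.08

$86.08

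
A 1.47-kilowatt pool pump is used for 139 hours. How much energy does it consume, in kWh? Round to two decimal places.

204.33 kWh

Energy = 1.47 kW × 139 h = 204.33 kWh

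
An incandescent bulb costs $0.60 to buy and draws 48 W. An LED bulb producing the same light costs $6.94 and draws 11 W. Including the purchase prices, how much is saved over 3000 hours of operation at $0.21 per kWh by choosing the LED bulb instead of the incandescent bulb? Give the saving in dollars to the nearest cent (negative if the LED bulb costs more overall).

$16.97

incandescent bulb: $0.60 + (48/1000) kW × 3000 h × $0.21 = $0.60 + $30.24 = $30.84
LED bulb: $6.94 + (11/1000) kW × 3000 h × $0.21 = $6.94 + $6.93 = $13.87
Saving = $30.84 − $13.87 = $16.97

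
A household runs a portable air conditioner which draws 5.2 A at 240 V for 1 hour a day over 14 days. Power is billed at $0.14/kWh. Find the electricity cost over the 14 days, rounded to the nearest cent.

Power = 5.2 A × 240 V = 1248 W = 1.248 kW
Runtime = 1 h/day × 14 days = 14 h
Energy = 1.248 kW × 14 h = 17.472 kWh
Cost = 17.472 kWh × $0.14/kWh = $2.45

$2.45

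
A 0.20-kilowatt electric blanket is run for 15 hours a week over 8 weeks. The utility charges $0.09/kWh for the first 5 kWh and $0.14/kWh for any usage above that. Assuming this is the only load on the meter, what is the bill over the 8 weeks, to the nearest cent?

Runtime = 15 h/week × 8 weeks = 120 h
Energy = 0.2 kW × 120 h = 24 kWh
Tier 1 (0–5 kWh): 5 × $0.09 = $0.45
Above 5 kWh: 19 × $0.14 = $2.66
Bill = $3.11

$3.11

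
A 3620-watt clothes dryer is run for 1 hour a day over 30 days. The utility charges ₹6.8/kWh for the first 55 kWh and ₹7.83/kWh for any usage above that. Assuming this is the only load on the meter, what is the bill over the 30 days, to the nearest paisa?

₹793.69

Runtime = 1 h/day × 30 days = 30 h
Energy = 3.62 kW × 30 h = 108.6 kWh
Tier 1 (0–55 kWh): 55 × ₹6.8 = ₹374
Above 55 kWh: 53.6 × ₹7.83 = ₹419.688
Bill = ₹793.69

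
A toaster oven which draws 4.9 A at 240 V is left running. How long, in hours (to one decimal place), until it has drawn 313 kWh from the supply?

Power = 4.9 A × 240 V = 1176 W = 1.176 kW
Hours = 313 kWh ÷ 1.176 kW = 266.2 h

266.2 h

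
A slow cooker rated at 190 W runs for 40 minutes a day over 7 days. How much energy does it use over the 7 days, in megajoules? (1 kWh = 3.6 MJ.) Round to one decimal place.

3.2 MJ

Runtime = 40 min × 7 = 280 min = 4.666666… h
Energy = 0.19 kW × 4.666666… h = 0.886666… kWh
= 0.886666… × 3.6 MJ = 3.2 MJ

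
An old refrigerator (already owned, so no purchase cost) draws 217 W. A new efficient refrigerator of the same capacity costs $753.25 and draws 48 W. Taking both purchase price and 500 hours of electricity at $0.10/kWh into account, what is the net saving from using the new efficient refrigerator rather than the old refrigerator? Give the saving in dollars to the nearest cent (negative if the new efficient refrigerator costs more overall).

-$744.80

old refrigerator: $0.00 + (217/1000) kW × 500 h × $0.10 = $0.00 + $10.85 = $10.85
new efficient refrigerator: $753.25 + (48/1000) kW × 500 h × $0.10 = $753.25 + $2.4 = $755.65
Saving = $10.85 − $755.65 = −$744.8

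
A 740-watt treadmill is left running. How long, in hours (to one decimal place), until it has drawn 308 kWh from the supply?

Hours = 308 kWh ÷ 0.74 kW = 416.2 h

416.2 h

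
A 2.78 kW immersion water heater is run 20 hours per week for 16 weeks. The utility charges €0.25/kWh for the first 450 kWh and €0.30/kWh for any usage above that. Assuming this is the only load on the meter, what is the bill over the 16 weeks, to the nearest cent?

€244.38

Runtime = 20 h/week × 16 weeks = 320 h
Energy = 2.78 kW × 320 h = 889.6 kWh
Tier 1 (0–450 kWh): 450 × €0.25 = €112.5
Above 450 kWh: 439.6 × €0.30 = €131.88
Bill = €244.38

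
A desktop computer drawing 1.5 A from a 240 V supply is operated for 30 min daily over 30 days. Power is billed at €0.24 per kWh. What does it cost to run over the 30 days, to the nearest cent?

€1.30

Power = 1.5 A × 240 V = 360 W = 0.36 kW
Runtime = 30 min × 30 = 900 min = 15 h
Energy = 0.36 kW × 15 h = 5.4 kWh
Cost = 5.4 kWh × €0.24/kWh = €1.30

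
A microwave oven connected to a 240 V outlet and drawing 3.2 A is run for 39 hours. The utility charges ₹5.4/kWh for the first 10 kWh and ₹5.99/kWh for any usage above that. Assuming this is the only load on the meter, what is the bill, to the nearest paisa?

Power = 3.2 A × 240 V = 768 W = 0.768 kW
Energy = 0.768 kW × 39 h = 29.952 kWh
Tier 1 (0–10 kWh): 10 × ₹5.4 = ₹54
Above 10 kWh: 19.952 × ₹5.99 = ₹119.51248
Bill = ₹173.51

₹173.51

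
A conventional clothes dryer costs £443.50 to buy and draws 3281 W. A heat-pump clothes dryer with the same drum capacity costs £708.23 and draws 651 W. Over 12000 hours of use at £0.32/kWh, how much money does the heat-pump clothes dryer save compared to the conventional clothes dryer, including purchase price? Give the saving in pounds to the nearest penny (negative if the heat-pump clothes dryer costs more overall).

conventional clothes dryer: £443.50 + (3281/1000) kW × 12000 h × £0.32 = £443.50 + £12599.04 = £13042.54
heat-pump clothes dryer: £708.23 + (651/1000) kW × 12000 h × £0.32 = £708.23 + £2499.84 = £3208.07
Saving = £13042.54 − £3208.07 = £9834.47

£9834.47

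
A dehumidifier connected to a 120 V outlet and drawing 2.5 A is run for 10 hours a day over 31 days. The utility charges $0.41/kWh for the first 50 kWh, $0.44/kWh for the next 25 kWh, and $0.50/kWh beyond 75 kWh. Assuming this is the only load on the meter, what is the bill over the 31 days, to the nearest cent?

$40.50

Power = 2.5 A × 120 V = 300 W = 0.3 kW
Runtime = 10 h/day × 31 days = 310 h
Energy = 0.3 kW × 310 h = 93 kWh
Tier 1 (0–50 kWh): 50 × $0.41 = $20.5
Tier 2 (50–75 kWh): 25 × $0.44 = $11
Above 75 kWh: 18 × $0.50 = $9
Bill = $40.50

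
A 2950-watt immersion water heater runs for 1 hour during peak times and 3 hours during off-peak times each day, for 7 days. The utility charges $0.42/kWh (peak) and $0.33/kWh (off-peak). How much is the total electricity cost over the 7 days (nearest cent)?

Peak energy = 2.95 kW × 1 h × 7 = 20.65 kWh
Off-peak energy = 2.95 kW × 3 h × 7 = 61.95 kWh
Cost = 20.65 × $0.42 + 61.95 × $0.33 = $8.673 + $20.4435 = $29.12

$29.12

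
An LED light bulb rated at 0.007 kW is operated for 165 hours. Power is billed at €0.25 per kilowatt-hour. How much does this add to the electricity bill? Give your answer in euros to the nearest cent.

€0.29

Energy = 0.007 kW × 165 h = 1.155 kWh
Cost = 1.155 kWh × €0.25/kWh = €0.29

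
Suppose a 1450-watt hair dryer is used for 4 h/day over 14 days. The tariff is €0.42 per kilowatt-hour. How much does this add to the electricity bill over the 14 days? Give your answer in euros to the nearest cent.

€34.10

Runtime = 4 h/day × 14 days = 56 h
Energy = 1.45 kW × 56 h = 81.2 kWh
Cost = 81.2 kWh × €0.42/kWh = €34.10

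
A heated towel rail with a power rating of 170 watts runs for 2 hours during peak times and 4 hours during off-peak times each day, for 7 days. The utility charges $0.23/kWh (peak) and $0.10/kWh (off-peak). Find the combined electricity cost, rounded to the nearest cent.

$1.02

Peak energy = 0.17 kW × 2 h × 7 = 2.38 kWh
Off-peak energy = 0.17 kW × 4 h × 7 = 4.76 kWh
Cost = 2.38 × $0.23 + 4.76 × $0.10 = $0.5474 + $0.476 = $1.02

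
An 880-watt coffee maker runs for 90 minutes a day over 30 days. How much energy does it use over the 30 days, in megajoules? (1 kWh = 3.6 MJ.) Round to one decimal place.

Runtime = 90 min × 30 = 2700 min = 45 h
Energy = 0.88 kW × 45 h = 39.6 kWh
= 39.6 × 3.6 MJ = 142.6 MJ

142.6 MJ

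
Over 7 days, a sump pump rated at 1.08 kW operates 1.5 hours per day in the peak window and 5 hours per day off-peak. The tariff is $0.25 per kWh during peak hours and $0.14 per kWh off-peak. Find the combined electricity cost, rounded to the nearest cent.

$8.13

Peak energy = 1.08 kW × 1.5 h × 7 = 11.34 kWh
Off-peak energy = 1.08 kW × 5 h × 7 = 37.8 kWh
Cost = 11.34 × $0.25 + 37.8 × $0.14 = $2.835 + $5.292 = $8.13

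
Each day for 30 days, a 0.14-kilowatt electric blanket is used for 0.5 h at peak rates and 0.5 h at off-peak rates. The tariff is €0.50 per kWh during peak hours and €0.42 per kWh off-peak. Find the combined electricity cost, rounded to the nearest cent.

Peak energy = 0.14 kW × 0.5 h × 30 = 2.1 kWh
Off-peak energy = 0.14 kW × 0.5 h × 30 = 2.1 kWh
Cost = 2.1 × €0.50 + 2.1 × €0.42 = €1.05 + €0.882 = €1.93

€1.93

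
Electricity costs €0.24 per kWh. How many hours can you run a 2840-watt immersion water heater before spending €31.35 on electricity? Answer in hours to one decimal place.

Energy available = €31.35 ÷ €0.24/kWh = 130.625 kWh
Hours = 130.625 kWh ÷ 2.84 kW = 46.0 h

46.0 h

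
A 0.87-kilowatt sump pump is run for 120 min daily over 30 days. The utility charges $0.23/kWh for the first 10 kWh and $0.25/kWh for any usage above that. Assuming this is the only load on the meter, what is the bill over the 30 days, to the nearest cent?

Runtime = 120 min × 30 = 3600 min = 60 h
Energy = 0.87 kW × 60 h = 52.2 kWh
Tier 1 (0–10 kWh): 10 × $0.23 = $2.3
Above 10 kWh: 42.2 × $0.25 = $10.55
Bill = $12.85

$12.85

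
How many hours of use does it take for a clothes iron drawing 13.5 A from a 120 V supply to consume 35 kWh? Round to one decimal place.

Power = 13.5 A × 120 V = 1620 W = 1.62 kW
Hours = 35 kWh ÷ 1.62 kW = 21.6 h

21.6 h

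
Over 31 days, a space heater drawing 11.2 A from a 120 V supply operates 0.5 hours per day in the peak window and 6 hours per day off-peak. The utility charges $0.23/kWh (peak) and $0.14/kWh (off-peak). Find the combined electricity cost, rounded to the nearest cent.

$39.79

Power = 11.2 A × 120 V = 1344 W = 1.344 kW
Peak energy = 1.344 kW × 0.5 h × 31 = 20.832 kWh
Off-peak energy = 1.344 kW × 6 h × 31 = 249.984 kWh
Cost = 20.832 × $0.23 + 249.984 × $0.14 = $4.79136 + $34.99776 = $39.79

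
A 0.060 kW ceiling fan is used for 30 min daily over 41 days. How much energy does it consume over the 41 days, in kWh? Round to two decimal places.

1.23 kWh

Runtime = 30 min × 41 = 1230 min = 20.5 h
Energy = 0.06 kW × 20.5 h = 1.23 kWh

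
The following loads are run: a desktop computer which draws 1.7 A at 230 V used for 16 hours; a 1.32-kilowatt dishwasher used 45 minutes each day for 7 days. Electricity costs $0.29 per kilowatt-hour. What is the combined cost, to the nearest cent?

desktop computer: Power = 1.7 A × 230 V = 391 W = 0.391 kW
desktop computer: 0.391 kW × 16 h = 6.256 kWh
dishwasher: Runtime = 45 min × 7 = 315 min = 5.25 h
dishwasher: 1.32 kW × 5.25 h = 6.93 kWh
Total energy = 13.186 kWh
Cost = 13.186 × $0.29 = $3.82

$3.82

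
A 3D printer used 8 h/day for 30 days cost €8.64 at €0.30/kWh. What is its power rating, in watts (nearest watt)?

Energy = €8.64 ÷ €0.30/kWh = 28.8 kWh
Runtime = 8 h/day × 30 days = 240 h
Power = 28.8 kWh ÷ 240 h = 0.12 kW = 120 W

120 W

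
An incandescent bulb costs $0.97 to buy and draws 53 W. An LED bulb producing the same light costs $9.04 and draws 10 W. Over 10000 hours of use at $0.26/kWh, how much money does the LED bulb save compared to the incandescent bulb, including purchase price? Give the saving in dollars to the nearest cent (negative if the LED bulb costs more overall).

incandescent bulb: $0.97 + (53/1000) kW × 10000 h × $0.26 = $0.97 + $137.8 = $138.77
LED bulb: $9.04 + (10/1000) kW × 10000 h × $0.26 = $9.04 + $26 = $35.04
Saving = $138.77 − $35.04 = $103.73

$103.73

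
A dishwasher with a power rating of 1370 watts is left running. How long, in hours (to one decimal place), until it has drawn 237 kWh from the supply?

Hours = 237 kWh ÷ 1.37 kW = 173.0 h

173.0 h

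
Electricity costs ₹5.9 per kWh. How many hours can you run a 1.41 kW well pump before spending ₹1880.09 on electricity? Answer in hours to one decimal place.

Energy available = ₹1880.09 ÷ ₹5.9/kWh = 318.6593 kWh
Hours = 318.6593 kWh ÷ 1.41 kW = 226.0 h

226.0 h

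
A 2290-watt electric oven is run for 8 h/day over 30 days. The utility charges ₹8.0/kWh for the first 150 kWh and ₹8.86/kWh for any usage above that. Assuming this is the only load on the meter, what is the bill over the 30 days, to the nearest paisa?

Runtime = 8 h/day × 30 days = 240 h
Energy = 2.29 kW × 240 h = 549.6 kWh
Tier 1 (0–150 kWh): 150 × ₹8.0 = ₹1200
Above 150 kWh: 399.6 × ₹8.86 = ₹3540.456
Bill = ₹4740.46

₹4740.46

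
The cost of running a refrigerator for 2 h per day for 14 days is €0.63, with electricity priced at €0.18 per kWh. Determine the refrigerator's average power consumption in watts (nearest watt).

Energy = €0.63 ÷ €0.18/kWh = 3.5 kWh
Runtime = 2 h/day × 14 days = 28 h
Power = 3.5 kWh ÷ 28 h = 0.125 kW = 125 W

125 W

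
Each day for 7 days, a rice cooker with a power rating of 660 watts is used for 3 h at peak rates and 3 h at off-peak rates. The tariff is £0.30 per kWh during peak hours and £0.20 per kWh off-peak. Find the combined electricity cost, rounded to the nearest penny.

£6.93

Peak energy = 0.66 kW × 3 h × 7 = 13.86 kWh
Off-peak energy = 0.66 kW × 3 h × 7 = 13.86 kWh
Cost = 13.86 × £0.30 + 13.86 × £0.20 = £4.158 + £2.772 = £6.93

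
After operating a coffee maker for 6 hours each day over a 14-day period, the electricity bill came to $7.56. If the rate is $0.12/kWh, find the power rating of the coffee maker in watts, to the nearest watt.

Energy = $7.56 ÷ $0.12/kWh = 63 kWh
Runtime = 6 h/day × 14 days = 84 h
Power = 63 kWh ÷ 84 h = 0.75 kW = 750 W

750 W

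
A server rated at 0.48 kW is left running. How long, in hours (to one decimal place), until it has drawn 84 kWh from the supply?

175.0 h

Hours = 84 kWh ÷ 0.48 kW = 175.0 h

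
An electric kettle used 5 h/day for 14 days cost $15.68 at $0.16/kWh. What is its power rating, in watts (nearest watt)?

1400 W

Energy = $15.68 ÷ $0.16/kWh = 98 kWh
Runtime = 5 h/day × 14 days = 70 h
Power = 98 kWh ÷ 70 h = 1.4 kW = 1400 W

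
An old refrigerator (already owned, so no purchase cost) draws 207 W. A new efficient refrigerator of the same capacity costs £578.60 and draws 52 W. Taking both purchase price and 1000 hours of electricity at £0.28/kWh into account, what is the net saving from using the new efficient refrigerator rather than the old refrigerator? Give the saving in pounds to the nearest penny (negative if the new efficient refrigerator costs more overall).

old refrigerator: £0.00 + (207/1000) kW × 1000 h × £0.28 = £0.00 + £57.96 = £57.96
new efficient refrigerator: £578.60 + (52/1000) kW × 1000 h × £0.28 = £578.60 + £14.56 = £593.16
Saving = £57.96 − £593.16 = −£535.2

-£535.20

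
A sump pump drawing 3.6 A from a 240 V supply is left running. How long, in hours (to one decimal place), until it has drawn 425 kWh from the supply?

491.9 h

Power = 3.6 A × 240 V = 864 W = 0.864 kW
Hours = 425 kWh ÷ 0.864 kW = 491.9 h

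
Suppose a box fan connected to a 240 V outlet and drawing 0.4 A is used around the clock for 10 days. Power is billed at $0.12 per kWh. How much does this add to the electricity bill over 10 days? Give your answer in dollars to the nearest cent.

$2.76

Power = 0.4 A × 240 V = 96 W = 0.096 kW
Runtime = 24 h × 10 = 240 h
Energy = 0.096 kW × 240 h = 23.04 kWh
Cost = 23.04 kWh × $0.12/kWh = $2.76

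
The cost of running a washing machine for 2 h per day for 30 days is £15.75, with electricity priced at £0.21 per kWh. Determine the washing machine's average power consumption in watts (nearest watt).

1250 W

Energy = £15.75 ÷ £0.21/kWh = 75 kWh
Runtime = 2 h/day × 30 days = 60 h
Power = 75 kWh ÷ 60 h = 1.25 kW = 1250 W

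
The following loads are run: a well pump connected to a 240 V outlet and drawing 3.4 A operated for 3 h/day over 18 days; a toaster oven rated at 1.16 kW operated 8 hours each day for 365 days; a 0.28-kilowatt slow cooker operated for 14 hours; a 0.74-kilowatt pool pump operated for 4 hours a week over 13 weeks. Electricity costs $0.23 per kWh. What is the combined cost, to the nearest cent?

well pump: Power = 3.4 A × 240 V = 816 W = 0.816 kW
well pump: Runtime = 3 h/day × 18 days = 54 h
well pump: 0.816 kW × 54 h = 44.064 kWh
toaster oven: Runtime = 8 h/day × 365 days = 2920 h
toaster oven: 1.16 kW × 2920 h = 3387.2 kWh
slow cooker: 0.28 kW × 14 h = 3.92 kWh
pool pump: Runtime = 4 h/week × 13 weeks = 52 h
pool pump: 0.74 kW × 52 h = 38.48 kWh
Total energy = 3473.664 kWh
Cost = 3473.664 × $0.23 = $798.94

$798.94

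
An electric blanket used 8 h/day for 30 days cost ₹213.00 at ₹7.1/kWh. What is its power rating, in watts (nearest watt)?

125 W

Energy = ₹213.00 ÷ ₹7.1/kWh = 30 kWh
Runtime = 8 h/day × 30 days = 240 h
Power = 30 kWh ÷ 240 h = 0.125 kW = 125 W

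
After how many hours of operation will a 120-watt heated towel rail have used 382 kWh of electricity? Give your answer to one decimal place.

3183.3 h

Hours = 382 kWh ÷ 0.12 kW = 3183.3 h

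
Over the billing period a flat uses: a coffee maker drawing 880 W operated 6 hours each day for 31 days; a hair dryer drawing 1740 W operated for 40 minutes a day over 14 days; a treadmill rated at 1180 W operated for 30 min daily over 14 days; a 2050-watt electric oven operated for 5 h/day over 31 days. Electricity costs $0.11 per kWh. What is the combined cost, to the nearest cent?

$55.65

coffee maker: Runtime = 6 h/day × 31 days = 186 h
coffee maker: 0.88 kW × 186 h = 163.68 kWh
hair dryer: Runtime = 40 min × 14 = 560 min = 9.333333… h
hair dryer: 1.74 kW × 9.333333… h = 16.24 kWh
treadmill: Runtime = 30 min × 14 = 420 min = 7 h
treadmill: 1.18 kW × 7 h = 8.26 kWh
electric oven: Runtime = 5 h/day × 31 days = 155 h
electric oven: 2.05 kW × 155 h = 317.75 kWh
Total energy = 505.93 kWh
Cost = 505.93 × $0.11 = $55.65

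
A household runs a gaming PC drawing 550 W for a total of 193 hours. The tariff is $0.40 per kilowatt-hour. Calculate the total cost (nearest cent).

$42.46

Energy = 0.55 kW × 193 h = 106.15 kWh
Cost = 106.15 kWh × $0.40/kWh = $42.46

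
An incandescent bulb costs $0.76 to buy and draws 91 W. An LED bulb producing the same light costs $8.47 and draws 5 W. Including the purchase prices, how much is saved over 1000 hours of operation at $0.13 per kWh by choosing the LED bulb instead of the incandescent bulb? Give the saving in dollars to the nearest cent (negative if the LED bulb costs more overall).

incandescent bulb: $0.76 + (91/1000) kW × 1000 h × $0.13 = $0.76 + $11.83 = $12.59
LED bulb: $8.47 + (5/1000) kW × 1000 h × $0.13 = $8.47 + $0.65 = $9.12
Saving = $12.59 − $9.12 = $3.47

$3.47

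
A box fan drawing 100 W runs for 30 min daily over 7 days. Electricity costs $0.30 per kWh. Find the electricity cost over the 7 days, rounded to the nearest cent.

Runtime = 30 min × 7 = 210 min = 3.5 h
Energy = 0.1 kW × 3.5 h = 0.35 kWh
Cost = 0.35 kWh × $0.30/kWh = $0.11

$0.11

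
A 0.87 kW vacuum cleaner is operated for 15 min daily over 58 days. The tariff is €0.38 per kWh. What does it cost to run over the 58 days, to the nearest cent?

Runtime = 15 min × 58 = 870 min = 14.5 h
Energy = 0.87 kW × 14.5 h = 12.615 kWh
Cost = 12.615 kWh × €0.38/kWh = €4.79

€4.79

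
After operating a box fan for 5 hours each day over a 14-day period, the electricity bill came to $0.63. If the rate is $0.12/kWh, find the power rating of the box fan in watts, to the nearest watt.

Energy = $0.63 ÷ $0.12/kWh = 5.25 kWh
Runtime = 5 h/day × 14 days = 70 h
Power = 5.25 kWh ÷ 70 h = 0.075 kW = 75 W

75 W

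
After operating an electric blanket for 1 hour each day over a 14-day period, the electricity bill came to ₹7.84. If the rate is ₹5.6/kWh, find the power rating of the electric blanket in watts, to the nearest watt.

Energy = ₹7.84 ÷ ₹5.6/kWh = 1.4 kWh
Runtime = 1 h/day × 14 days = 14 h
Power = 1.4 kWh ÷ 14 h = 0.1 kW = 100 W

100 W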